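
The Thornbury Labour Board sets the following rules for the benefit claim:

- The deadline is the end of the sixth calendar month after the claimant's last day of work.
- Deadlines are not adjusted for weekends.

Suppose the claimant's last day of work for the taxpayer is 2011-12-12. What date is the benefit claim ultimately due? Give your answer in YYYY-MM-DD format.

2012-06-30

The sixth month after 2011-12-12 is June 2012, whose last day is 2012-06-30.
No adjustment is made for weekends or holidays, so 2012-06-30 stands.
Final deadline: 2012-06-30.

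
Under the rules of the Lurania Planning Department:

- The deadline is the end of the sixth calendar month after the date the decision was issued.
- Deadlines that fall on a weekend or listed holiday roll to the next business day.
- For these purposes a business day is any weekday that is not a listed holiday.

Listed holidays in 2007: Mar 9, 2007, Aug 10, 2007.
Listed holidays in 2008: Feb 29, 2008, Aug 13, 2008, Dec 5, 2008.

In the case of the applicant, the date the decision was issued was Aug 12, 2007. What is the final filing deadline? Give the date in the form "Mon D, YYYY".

The sixth month after Aug 12, 2007 is February 2008, whose last day is Feb 29, 2008.
Because Feb 29, 2008 is a listed holiday, the deadline becomes Mar 3, 2008 (Monday).
Final deadline: Mar 3, 2008.

Mar 3, 2008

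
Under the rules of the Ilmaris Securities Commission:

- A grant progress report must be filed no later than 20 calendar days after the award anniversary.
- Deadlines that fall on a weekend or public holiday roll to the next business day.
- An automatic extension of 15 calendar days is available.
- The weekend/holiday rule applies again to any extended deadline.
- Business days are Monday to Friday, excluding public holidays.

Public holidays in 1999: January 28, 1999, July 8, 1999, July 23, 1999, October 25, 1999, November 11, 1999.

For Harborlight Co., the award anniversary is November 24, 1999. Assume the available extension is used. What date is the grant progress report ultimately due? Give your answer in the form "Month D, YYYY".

December 29, 1999

From November 24, 1999, 20 calendar days later is December 14, 1999.
December 14, 1999 (Tuesday) is already a business day.
The 15-calendar-day extension moves the deadline from December 14, 1999 to December 29, 1999.
December 29, 1999 falls on a Wednesday, which is a business day, so no adjustment is needed.
Final deadline: December 29, 1999.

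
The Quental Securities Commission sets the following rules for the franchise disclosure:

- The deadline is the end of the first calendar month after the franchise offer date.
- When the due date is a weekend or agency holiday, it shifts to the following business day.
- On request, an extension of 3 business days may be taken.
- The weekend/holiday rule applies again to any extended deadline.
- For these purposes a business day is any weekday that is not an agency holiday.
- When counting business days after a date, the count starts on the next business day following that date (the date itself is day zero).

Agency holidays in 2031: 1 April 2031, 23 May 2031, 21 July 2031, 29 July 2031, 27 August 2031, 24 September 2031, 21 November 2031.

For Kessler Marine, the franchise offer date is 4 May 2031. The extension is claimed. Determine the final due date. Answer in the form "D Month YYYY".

1 month after 4 May 2031 is June 2031; that month ends on 30 June 2031.
30 June 2031 is a Monday and not a listed holiday, so it stands.
Counting 3 further business days from 30 June 2031 reaches 3 July 2031.
Since 3 July 2031 is a Thursday and not a holiday, the date is unchanged.
The final due date is 3 July 2031.

3 July 2031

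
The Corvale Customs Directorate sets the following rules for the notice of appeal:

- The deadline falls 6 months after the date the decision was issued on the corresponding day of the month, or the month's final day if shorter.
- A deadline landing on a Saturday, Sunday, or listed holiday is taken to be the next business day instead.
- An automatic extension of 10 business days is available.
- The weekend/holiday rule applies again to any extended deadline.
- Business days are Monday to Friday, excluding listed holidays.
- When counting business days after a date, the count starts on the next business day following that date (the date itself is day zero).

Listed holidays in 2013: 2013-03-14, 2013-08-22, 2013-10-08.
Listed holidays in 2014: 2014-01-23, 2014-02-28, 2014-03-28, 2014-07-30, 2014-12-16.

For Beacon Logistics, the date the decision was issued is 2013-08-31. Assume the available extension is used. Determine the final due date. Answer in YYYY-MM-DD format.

6 months from 2013-08-31 is 2014-02-28 (day 31 does not exist in February, so the month's last day is used).
2014-02-28 is a listed holiday; the next business day is 2014-03-03 (Monday).
Applying the 10-business-day extension: 10 business days after 2014-03-03 is 2014-03-17.
2014-03-17 is a Monday and not a listed holiday, so it stands.
Deadline: 2014-03-17.

2014-03-17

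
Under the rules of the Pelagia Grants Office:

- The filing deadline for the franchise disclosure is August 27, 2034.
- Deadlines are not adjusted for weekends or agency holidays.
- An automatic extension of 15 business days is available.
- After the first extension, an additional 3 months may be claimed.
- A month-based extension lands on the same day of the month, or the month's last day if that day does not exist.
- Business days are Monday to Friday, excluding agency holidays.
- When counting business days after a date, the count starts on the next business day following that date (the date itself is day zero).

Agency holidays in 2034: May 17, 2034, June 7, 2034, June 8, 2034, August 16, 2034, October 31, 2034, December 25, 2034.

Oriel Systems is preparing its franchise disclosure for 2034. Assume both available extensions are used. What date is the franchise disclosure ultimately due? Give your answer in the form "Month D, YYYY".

December 15, 2034

The statutory due date is August 27, 2034.
August 27, 2034 is a Sunday; no weekend or holiday adjustment applies.
The 15-business-day extension runs from August 27, 2034 to September 15, 2034.
September 15, 2034 falls on a Friday. The rules make no weekend/holiday allowance, so it remains September 15, 2034.
Add 3 months to September 15, 2034: December 15, 2034.
December 15, 2034 is a Friday; no weekend or holiday adjustment applies.
So the filing is due December 15, 2034.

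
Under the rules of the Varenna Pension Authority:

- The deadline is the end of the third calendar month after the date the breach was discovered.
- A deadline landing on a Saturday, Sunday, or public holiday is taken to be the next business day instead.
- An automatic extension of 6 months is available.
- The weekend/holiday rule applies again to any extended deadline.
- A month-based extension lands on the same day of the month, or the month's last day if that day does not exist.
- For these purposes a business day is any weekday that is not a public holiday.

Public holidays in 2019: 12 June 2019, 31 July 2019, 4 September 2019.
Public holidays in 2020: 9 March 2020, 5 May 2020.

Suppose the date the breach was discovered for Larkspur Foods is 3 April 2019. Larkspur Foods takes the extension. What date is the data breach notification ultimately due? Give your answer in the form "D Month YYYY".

3 months after 3 April 2019 falls in July 2019; the last day of that month is 31 July 2019.
31 July 2019 falls on a listed holiday. Rolling to the next business day gives 1 August 2019, a Thursday.
Add 6 months to 1 August 2019: 1 February 2020.
1 February 2020 is a Saturday, so it moves to the next business day, 3 February 2020 (Monday).
So the filing is due 3 February 2020.

3 February 2020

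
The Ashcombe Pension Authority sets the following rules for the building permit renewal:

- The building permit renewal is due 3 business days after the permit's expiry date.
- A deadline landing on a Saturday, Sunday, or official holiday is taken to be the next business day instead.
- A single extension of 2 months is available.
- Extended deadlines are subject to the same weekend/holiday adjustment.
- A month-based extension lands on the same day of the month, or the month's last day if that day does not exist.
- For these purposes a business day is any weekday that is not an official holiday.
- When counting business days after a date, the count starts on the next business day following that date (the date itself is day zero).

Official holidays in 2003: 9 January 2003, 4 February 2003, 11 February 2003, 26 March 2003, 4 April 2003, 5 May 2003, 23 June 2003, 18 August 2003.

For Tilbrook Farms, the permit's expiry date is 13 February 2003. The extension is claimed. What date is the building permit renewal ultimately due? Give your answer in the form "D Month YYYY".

3 business days after 13 February 2003, excluding weekends and holidays, is 18 February 2003.
18 February 2003 is a Tuesday and not a listed holiday, so it stands.
Add 2 months to 18 February 2003: 18 April 2003.
18 April 2003 (Friday) is already a business day.
Deadline: 18 April 2003.

18 April 2003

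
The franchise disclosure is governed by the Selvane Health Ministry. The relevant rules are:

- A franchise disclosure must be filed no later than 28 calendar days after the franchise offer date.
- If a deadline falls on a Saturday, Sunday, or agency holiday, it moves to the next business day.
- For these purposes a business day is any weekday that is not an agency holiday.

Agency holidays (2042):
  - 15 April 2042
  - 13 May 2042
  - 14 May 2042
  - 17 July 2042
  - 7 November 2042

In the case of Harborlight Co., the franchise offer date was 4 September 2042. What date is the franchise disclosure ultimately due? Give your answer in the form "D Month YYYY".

Trigger date 4 September 2042 + 28 calendar days = 2 October 2042.
Since 2 October 2042 is a Thursday and not a holiday, the date is unchanged.
Final deadline: 2 October 2042.

2 October 2042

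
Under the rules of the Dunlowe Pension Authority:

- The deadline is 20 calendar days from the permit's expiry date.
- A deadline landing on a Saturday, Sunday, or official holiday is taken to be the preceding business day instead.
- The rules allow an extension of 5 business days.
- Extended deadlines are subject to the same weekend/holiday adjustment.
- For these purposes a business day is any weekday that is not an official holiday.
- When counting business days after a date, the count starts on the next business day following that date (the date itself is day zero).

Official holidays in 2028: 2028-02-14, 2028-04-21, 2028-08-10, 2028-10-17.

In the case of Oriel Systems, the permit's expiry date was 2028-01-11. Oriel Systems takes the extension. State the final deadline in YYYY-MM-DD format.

2028-02-07

Trigger date 2028-01-11 + 20 calendar days = 2028-01-31.
Since 2028-01-31 is a Monday and not a holiday, the date is unchanged.
The 5-business-day extension runs from 2028-01-31 to 2028-02-07.
2028-02-07 is a Monday and not a listed holiday, so it stands.
The final due date is 2028-02-07.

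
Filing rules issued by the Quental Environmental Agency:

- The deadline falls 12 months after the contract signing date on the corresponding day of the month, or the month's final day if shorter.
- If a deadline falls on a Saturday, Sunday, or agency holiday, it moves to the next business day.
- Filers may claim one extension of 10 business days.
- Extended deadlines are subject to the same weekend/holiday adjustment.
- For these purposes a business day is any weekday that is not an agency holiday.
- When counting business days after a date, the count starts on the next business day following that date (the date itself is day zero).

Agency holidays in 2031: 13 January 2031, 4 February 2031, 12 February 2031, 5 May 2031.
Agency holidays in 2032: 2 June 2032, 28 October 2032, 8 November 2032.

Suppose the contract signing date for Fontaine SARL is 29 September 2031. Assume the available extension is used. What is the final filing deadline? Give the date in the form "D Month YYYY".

13 October 2032

Moving 12 months forward from 29 September 2031 on the corresponding day gives 29 September 2032.
Since 29 September 2032 is a Wednesday and not a holiday, the date is unchanged.
Applying the 10-business-day extension: 10 business days after 29 September 2032 is 13 October 2032.
13 October 2032 is a Wednesday and not a listed holiday, so it stands.
So the filing is due 13 October 2032.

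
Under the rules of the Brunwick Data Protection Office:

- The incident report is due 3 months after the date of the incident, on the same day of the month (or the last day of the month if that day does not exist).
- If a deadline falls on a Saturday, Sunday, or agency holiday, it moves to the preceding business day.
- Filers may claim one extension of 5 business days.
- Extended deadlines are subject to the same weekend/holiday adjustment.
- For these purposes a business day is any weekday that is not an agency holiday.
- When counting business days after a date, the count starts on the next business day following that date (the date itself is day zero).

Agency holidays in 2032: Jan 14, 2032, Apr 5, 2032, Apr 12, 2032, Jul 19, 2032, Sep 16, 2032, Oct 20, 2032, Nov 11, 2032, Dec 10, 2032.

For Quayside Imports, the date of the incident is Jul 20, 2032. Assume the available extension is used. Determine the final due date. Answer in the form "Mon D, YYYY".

Oct 27, 2032

Moving 3 months forward from Jul 20, 2032 on the corresponding day gives Oct 20, 2032.
Oct 20, 2032 falls on a listed holiday. Rolling to the preceding business day gives Oct 19, 2032, a Tuesday.
The 5-business-day extension runs from Oct 19, 2032 to Oct 27, 2032.
Since Oct 27, 2032 is a Wednesday and not a holiday, the date is unchanged.
So the filing is due Oct 27, 2032.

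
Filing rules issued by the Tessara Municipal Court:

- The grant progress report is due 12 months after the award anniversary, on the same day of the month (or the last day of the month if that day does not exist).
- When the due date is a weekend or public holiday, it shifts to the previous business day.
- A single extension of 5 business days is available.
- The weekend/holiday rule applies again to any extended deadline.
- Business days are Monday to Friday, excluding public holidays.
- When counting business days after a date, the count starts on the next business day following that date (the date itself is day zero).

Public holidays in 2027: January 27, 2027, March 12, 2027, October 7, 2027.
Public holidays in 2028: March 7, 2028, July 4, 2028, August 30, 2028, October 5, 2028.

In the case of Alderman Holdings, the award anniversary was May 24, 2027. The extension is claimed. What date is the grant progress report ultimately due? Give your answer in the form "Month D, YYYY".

May 31, 2028

Moving 12 months forward from May 24, 2027 on the corresponding day gives May 24, 2028.
Since May 24, 2028 is a Wednesday and not a holiday, the date is unchanged.
Applying the 5-business-day extension: 5 business days after May 24, 2028 is May 31, 2028.
May 31, 2028 (Wednesday) is already a business day.
Deadline: May 31, 2028.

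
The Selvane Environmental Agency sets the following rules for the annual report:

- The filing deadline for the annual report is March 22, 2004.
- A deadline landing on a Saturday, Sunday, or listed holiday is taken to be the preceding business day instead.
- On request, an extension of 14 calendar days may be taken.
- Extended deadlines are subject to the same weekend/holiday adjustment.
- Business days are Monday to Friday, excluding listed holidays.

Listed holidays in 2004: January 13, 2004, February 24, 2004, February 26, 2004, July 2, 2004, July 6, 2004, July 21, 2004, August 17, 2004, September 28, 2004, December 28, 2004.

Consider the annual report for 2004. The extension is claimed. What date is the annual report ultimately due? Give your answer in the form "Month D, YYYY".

The stated deadline is March 22, 2004.
March 22, 2004 (Monday) is already a business day.
The 14-calendar-day extension moves the deadline from March 22, 2004 to April 5, 2004.
April 5, 2004 is a Monday and not a listed holiday, so it stands.
The final due date is April 5, 2004.

April 5, 2004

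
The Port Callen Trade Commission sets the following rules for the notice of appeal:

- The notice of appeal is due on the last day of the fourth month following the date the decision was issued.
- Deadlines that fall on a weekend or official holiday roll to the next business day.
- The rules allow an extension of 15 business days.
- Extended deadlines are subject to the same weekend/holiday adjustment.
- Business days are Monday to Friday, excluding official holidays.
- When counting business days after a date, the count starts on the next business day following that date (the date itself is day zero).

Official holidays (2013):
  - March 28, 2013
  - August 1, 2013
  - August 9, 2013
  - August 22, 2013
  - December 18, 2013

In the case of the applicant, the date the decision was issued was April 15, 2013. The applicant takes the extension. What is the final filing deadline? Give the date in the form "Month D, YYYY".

4 months after April 15, 2013 falls in August 2013; the last day of that month is August 31, 2013.
August 31, 2013 is a Saturday; the next business day is September 2, 2013 (Monday).
Counting 15 further business days from September 2, 2013 reaches September 23, 2013.
Since September 23, 2013 is a Monday and not a holiday, the date is unchanged.
Deadline: September 23, 2013.

September 23, 2013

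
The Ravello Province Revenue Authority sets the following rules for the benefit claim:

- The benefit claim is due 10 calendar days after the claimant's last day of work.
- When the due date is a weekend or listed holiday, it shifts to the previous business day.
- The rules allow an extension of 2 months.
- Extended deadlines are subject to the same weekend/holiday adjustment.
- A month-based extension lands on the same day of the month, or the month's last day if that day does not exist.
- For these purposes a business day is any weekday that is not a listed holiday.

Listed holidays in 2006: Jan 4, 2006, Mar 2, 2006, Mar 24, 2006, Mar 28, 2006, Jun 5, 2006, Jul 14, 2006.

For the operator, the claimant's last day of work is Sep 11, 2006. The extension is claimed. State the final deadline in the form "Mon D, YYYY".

Nov 21, 2006

Trigger date Sep 11, 2006 + 10 calendar days = Sep 21, 2006.
Since Sep 21, 2006 is a Thursday and not a holiday, the date is unchanged.
Add 2 months to Sep 21, 2006: Nov 21, 2006.
Since Nov 21, 2006 is a Tuesday and not a holiday, the date is unchanged.
Final deadline: Nov 21, 2006.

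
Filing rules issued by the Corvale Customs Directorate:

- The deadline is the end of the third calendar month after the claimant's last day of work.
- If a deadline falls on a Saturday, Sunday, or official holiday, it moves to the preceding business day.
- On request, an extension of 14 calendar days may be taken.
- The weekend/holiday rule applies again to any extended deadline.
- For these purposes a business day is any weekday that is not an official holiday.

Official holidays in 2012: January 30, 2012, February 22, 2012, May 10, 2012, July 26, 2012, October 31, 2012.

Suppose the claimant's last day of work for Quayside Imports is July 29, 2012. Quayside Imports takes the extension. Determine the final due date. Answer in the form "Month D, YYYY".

3 months after July 29, 2012 is October 2012; that month ends on October 31, 2012.
Because October 31, 2012 is a listed holiday, the deadline becomes October 30, 2012 (Tuesday).
The 14-calendar-day extension moves the deadline from October 30, 2012 to November 13, 2012.
November 13, 2012 (Tuesday) is already a business day.
The final due date is November 13, 2012.

November 13, 2012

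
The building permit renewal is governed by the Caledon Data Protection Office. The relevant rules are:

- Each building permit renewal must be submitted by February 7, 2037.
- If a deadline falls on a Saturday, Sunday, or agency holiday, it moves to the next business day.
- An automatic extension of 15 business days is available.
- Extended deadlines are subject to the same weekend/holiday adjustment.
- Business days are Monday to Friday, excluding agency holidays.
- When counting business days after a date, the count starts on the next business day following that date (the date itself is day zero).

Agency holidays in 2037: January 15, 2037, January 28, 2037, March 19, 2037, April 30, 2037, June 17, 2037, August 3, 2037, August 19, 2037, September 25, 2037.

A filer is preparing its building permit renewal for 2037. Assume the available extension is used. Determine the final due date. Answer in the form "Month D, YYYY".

Start from the fixed due date, February 7, 2037.
February 7, 2037 is a Saturday, so it moves to the next business day, February 9, 2037 (Monday).
The 15-business-day extension runs from February 9, 2037 to March 2, 2037.
March 2, 2037 is a Monday and not a listed holiday, so it stands.
Final deadline: March 2, 2037.

March 2, 2037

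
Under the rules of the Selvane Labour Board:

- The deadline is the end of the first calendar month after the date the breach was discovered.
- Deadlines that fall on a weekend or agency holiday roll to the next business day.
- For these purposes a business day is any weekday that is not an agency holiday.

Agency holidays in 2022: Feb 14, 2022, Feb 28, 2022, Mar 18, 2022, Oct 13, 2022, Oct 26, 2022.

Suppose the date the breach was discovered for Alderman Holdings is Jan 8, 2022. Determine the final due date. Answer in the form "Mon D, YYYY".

1 month after Jan 8, 2022 falls in February 2022; the last day of that month is Feb 28, 2022.
Because Feb 28, 2022 is a listed holiday, the deadline becomes Mar 1, 2022 (Tuesday).
Deadline: Mar 1, 2022.

Mar 1, 2022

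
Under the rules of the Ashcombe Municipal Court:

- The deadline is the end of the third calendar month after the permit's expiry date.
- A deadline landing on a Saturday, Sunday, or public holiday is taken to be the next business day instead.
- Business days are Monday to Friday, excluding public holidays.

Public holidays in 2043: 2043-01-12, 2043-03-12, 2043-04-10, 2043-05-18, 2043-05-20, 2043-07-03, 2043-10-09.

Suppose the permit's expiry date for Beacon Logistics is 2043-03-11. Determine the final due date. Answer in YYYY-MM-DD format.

2043-06-30

3 months after 2043-03-11 falls in June 2043; the last day of that month is 2043-06-30.
2043-06-30 (Tuesday) is already a business day.
The final due date is 2043-06-30.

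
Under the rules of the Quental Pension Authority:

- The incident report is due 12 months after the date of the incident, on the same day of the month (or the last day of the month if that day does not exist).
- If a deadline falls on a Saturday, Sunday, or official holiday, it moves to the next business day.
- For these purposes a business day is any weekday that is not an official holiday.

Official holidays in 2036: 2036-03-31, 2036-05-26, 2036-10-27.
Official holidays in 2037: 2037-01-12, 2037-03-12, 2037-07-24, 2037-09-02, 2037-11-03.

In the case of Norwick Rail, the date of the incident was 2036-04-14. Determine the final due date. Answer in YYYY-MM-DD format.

2037-04-14

12 months from 2036-04-14 is 2037-04-14.
2037-04-14 is a Tuesday and not a listed holiday, so it stands.
Deadline: 2037-04-14.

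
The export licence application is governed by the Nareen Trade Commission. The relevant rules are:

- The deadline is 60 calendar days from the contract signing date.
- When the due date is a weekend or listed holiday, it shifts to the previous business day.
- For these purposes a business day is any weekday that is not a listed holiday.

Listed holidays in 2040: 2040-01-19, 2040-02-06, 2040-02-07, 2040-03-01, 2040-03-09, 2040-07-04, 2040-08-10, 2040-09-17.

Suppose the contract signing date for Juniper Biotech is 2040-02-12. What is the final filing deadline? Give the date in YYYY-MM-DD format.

2040-04-12

60 calendar days after 2040-02-12 is 2040-04-12.
Since 2040-04-12 is a Thursday and not a holiday, the date is unchanged.
So the filing is due 2040-04-12.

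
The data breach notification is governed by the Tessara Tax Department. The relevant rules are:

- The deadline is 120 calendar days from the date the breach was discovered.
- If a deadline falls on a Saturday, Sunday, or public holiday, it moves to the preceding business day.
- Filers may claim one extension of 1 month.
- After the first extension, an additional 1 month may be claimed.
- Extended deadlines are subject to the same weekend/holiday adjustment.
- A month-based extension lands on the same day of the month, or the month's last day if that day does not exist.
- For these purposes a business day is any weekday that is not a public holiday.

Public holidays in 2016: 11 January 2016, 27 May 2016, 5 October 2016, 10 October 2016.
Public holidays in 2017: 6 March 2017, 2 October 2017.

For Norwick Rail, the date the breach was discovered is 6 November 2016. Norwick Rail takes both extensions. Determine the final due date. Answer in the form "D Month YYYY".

3 May 2017

From 6 November 2016, 120 calendar days later is 6 March 2017.
6 March 2017 falls on a listed holiday. Rolling to the preceding business day gives 3 March 2017, a Friday.
Add 1 month to 3 March 2017: 3 April 2017.
Since 3 April 2017 is a Monday and not a holiday, the date is unchanged.
Applying the 1 month extension: 1 month after 3 April 2017 is 3 May 2017.
3 May 2017 falls on a Wednesday, which is a business day, so no adjustment is needed.
Final deadline: 3 May 2017.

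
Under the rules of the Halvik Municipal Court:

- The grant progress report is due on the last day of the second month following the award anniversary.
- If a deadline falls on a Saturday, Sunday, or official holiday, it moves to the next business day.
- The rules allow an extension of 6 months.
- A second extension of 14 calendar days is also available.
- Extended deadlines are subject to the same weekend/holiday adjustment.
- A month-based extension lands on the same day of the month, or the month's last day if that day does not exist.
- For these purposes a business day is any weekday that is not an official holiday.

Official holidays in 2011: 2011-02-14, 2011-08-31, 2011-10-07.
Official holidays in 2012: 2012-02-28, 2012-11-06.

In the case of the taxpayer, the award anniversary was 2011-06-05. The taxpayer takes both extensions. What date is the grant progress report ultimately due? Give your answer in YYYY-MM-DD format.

2012-03-15

2 months after 2011-06-05 falls in August 2011; the last day of that month is 2011-08-31.
Because 2011-08-31 is a listed holiday, the deadline becomes 2011-09-01 (Thursday).
Applying the 6 months extension: 6 months after 2011-09-01 is 2012-03-01.
2012-03-01 (Thursday) is already a business day.
The 14-calendar-day extension moves the deadline from 2012-03-01 to 2012-03-15.
2012-03-15 falls on a Thursday, which is a business day, so no adjustment is needed.
Deadline: 2012-03-15.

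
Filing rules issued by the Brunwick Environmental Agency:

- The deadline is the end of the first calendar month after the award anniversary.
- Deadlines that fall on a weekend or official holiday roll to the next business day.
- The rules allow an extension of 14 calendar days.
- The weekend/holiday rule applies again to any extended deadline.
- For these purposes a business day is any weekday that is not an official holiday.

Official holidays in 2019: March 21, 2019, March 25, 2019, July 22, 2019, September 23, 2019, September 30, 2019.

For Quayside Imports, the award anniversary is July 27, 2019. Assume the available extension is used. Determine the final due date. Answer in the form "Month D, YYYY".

1 month after July 27, 2019 is August 2019; that month ends on August 31, 2019.
August 31, 2019 falls on a Saturday. Rolling to the next business day gives September 2, 2019, a Monday.
The 14-calendar-day extension moves the deadline from September 2, 2019 to September 16, 2019.
September 16, 2019 is a Monday and not a listed holiday, so it stands.
The final due date is September 16, 2019.

September 16, 2019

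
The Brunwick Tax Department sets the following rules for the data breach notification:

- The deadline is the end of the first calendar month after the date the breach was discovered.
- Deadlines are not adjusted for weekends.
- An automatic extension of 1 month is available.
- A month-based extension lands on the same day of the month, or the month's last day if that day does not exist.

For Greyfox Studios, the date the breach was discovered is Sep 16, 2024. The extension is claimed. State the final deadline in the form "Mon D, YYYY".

1 month after Sep 16, 2024 falls in October 2024; the last day of that month is Oct 31, 2024.
Oct 31, 2024 is a Thursday; no weekend or holiday adjustment applies.
Applying the 1 month extension: 1 month after Oct 31, 2024 is Nov 30, 2024 (day 31 does not exist in November, so the month's last day is used).
No adjustment is made for weekends or holidays, so Nov 30, 2024 stands.
Deadline: Nov 30, 2024.

Nov 30, 2024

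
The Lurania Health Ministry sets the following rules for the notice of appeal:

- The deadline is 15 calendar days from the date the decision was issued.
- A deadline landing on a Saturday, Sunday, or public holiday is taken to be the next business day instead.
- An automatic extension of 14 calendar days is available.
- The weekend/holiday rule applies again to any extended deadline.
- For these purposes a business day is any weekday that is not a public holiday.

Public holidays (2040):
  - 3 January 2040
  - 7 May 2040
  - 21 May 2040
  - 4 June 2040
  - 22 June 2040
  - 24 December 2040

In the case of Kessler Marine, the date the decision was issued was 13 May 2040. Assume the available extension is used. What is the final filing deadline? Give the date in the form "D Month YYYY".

Trigger date 13 May 2040 + 15 calendar days = 28 May 2040.
28 May 2040 (Monday) is already a business day.
With the 14-day extension, 28 May 2040 becomes 11 June 2040.
Since 11 June 2040 is a Monday and not a holiday, the date is unchanged.
The final due date is 11 June 2040.

11 June 2040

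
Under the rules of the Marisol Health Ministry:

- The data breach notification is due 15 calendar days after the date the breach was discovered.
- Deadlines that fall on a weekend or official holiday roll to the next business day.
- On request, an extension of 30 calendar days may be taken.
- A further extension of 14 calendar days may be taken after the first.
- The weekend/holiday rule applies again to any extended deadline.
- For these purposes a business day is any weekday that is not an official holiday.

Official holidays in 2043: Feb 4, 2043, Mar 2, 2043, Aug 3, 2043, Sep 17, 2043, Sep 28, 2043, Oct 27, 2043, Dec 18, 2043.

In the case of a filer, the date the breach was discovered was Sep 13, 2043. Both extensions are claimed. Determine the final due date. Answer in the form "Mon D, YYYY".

Nov 12, 2043

Trigger date Sep 13, 2043 + 15 calendar days = Sep 28, 2043.
Sep 28, 2043 falls on a listed holiday. Rolling to the next business day gives Sep 29, 2043, a Tuesday.
The 30-calendar-day extension moves the deadline from Sep 29, 2043 to Oct 29, 2043.
Oct 29, 2043 falls on a Thursday, which is a business day, so no adjustment is needed.
Add the 14 calendar-day extension to Oct 29, 2043: Nov 12, 2043.
Nov 12, 2043 falls on a Thursday, which is a business day, so no adjustment is needed.
The final due date is Nov 12, 2043.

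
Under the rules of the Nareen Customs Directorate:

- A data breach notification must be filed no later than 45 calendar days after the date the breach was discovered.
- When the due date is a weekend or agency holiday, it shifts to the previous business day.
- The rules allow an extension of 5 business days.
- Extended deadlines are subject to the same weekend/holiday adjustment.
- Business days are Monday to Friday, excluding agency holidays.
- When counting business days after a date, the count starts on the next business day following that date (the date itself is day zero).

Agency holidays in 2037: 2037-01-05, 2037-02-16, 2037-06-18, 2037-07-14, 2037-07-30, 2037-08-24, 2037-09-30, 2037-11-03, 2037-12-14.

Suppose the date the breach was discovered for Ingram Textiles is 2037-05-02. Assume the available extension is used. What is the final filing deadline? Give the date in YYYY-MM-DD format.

45 calendar days after 2037-05-02 is 2037-06-16.
2037-06-16 is a Tuesday and not a listed holiday, so it stands.
Counting 5 further business days from 2037-06-16 reaches 2037-06-24.
2037-06-24 (Wednesday) is already a business day.
The final due date is 2037-06-24.

2037-06-24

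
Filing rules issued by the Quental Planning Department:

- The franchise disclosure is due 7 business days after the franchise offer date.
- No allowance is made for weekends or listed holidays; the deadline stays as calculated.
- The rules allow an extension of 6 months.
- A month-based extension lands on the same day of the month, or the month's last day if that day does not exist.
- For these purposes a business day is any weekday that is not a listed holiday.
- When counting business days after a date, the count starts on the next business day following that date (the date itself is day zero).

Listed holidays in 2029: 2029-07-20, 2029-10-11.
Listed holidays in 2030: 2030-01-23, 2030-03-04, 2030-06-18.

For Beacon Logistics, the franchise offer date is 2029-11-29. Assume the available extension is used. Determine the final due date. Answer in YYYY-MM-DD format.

7 business days after 2029-11-29, excluding weekends and holidays, is 2029-12-10.
2029-12-10 falls on a Monday. The rules make no weekend/holiday allowance, so it remains 2029-12-10.
The 6 months extension carries 2029-12-10 to 2030-06-10.
No adjustment is made for weekends or holidays, so 2030-06-10 stands.
So the filing is due 2030-06-10.

2030-06-10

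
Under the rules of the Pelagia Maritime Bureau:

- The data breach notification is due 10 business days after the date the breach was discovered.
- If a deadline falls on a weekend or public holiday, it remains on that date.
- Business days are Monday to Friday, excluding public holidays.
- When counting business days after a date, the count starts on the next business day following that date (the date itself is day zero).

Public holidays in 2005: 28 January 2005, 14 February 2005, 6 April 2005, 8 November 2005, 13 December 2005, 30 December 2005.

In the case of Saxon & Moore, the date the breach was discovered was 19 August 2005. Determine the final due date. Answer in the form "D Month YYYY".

Counting 10 business days after 19 August 2005 (skipping weekends and listed holidays) reaches 2 September 2005.
2 September 2005 falls on a Friday. The rules make no weekend/holiday allowance, so it remains 2 September 2005.
So the filing is due 2 September 2005.

2 September 2005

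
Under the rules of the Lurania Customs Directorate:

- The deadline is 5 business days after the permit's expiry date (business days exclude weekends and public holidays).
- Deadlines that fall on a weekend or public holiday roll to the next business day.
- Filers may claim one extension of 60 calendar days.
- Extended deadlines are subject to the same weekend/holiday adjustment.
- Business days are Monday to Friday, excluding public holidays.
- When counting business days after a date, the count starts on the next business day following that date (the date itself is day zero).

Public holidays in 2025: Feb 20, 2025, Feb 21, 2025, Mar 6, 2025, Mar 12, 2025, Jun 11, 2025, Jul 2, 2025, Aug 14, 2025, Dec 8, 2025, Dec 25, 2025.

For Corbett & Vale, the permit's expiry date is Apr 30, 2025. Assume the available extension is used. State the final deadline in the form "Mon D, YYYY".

Starting the day after Apr 30, 2025 and counting 5 business days lands on May 7, 2025.
May 7, 2025 falls on a Wednesday, which is a business day, so no adjustment is needed.
Applying the 60-calendar-day extension: May 7, 2025 + 60 days = Jul 6, 2025.
Jul 6, 2025 is a Sunday; the next business day is Jul 7, 2025 (Monday).
So the filing is due Jul 7, 2025.

Jul 7, 2025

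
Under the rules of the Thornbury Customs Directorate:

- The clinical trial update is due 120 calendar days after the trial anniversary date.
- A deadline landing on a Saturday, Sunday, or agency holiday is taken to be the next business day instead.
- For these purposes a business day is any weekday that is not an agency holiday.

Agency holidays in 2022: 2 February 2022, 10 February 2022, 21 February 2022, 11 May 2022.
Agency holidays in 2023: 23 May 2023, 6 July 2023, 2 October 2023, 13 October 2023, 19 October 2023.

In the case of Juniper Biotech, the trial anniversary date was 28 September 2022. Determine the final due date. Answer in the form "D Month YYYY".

Trigger date 28 September 2022 + 120 calendar days = 26 January 2023.
26 January 2023 is a Thursday and not a listed holiday, so it stands.
The final due date is 26 January 2023.

26 January 2023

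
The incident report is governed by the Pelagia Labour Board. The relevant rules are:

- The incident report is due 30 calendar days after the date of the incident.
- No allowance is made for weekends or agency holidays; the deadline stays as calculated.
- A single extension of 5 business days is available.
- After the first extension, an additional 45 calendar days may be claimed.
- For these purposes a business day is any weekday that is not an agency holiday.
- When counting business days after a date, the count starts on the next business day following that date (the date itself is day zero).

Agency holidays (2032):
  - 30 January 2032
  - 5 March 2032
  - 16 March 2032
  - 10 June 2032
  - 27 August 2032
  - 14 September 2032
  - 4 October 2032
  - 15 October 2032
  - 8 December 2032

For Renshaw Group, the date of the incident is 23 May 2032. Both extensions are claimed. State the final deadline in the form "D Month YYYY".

Trigger date 23 May 2032 + 30 calendar days = 22 June 2032.
22 June 2032 is a Tuesday; no weekend or holiday adjustment applies.
The 5-business-day extension runs from 22 June 2032 to 29 June 2032.
29 June 2032 falls on a Tuesday. The rules make no weekend/holiday allowance, so it remains 29 June 2032.
With the 45-day extension, 29 June 2032 becomes 13 August 2032.
No adjustment is made for weekends or holidays, so 13 August 2032 stands.
Deadline: 13 August 2032.

13 August 2032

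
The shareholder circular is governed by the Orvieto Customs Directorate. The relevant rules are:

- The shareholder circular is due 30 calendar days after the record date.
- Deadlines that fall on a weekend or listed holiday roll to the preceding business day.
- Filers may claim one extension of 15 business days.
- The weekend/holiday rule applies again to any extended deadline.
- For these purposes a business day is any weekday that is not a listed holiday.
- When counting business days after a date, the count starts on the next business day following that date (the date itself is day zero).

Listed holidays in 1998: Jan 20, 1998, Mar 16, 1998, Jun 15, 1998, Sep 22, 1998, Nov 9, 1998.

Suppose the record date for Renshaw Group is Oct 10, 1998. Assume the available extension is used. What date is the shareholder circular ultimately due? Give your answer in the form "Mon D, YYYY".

Adding 30 calendar days to Oct 10, 1998 gives Nov 9, 1998.
Nov 9, 1998 is a listed holiday, so it moves to the preceding business day, Nov 6, 1998 (Friday).
The 15-business-day extension runs from Nov 6, 1998 to Nov 30, 1998.
Since Nov 30, 1998 is a Monday and not a holiday, the date is unchanged.
So the filing is due Nov 30, 1998.

Nov 30, 1998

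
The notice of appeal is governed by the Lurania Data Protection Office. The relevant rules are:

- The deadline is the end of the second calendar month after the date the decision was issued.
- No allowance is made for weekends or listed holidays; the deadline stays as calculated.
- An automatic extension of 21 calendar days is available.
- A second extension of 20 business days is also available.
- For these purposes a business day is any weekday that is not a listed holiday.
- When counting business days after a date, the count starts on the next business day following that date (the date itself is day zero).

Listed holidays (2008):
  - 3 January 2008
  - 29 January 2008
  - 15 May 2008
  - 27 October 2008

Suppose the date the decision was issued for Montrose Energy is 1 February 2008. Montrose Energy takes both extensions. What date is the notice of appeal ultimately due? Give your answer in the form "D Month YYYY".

The second month after 1 February 2008 is April 2008, whose last day is 30 April 2008.
30 April 2008 falls on a Wednesday. The rules make no weekend/holiday allowance, so it remains 30 April 2008.
The 21-calendar-day extension moves the deadline from 30 April 2008 to 21 May 2008.
No adjustment is made for weekends or holidays, so 21 May 2008 stands.
Applying the 20-business-day extension: 20 business days after 21 May 2008 is 18 June 2008.
No adjustment is made for weekends or holidays, so 18 June 2008 stands.
Final deadline: 18 June 2008.

18 June 2008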